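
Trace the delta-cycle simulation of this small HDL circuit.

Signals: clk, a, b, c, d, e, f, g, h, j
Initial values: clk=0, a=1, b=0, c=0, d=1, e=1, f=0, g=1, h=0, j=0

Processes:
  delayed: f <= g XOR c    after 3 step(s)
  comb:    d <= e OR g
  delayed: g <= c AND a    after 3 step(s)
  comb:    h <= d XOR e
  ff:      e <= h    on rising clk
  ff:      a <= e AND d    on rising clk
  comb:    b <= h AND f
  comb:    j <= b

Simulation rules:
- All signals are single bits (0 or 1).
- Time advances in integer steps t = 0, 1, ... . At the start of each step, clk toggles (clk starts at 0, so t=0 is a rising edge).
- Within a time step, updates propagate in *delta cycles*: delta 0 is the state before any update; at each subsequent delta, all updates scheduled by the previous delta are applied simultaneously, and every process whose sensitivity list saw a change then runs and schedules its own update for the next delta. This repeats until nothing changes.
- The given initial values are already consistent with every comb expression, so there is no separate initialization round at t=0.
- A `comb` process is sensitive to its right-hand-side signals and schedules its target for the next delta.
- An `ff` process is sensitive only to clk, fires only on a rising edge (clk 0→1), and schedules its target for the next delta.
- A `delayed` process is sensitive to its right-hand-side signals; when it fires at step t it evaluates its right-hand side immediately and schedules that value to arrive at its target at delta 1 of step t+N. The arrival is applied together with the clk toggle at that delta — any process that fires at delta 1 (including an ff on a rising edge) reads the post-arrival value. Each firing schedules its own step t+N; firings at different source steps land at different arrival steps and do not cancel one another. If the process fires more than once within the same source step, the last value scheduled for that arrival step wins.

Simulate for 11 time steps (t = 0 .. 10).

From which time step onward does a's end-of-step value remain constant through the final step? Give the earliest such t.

6

t0.Δ0 clk=0 a=1 b=0 c=0 h=0 j=0 g=1 d=1 e=1 f=0
t0.Δ1 clk=1 a=1 b=0 c=0 h=0 j=0 g=1 d=1 e=1 f=0
t0.Δ2 clk=1 a=1 b=0 c=0 h=0 j=0 g=1 d=1 e=0 f=0
t0.Δ3 clk=1 a=1 b=0 c=0 h=1 j=0 g=1 d=1 e=0 f=0
t1.Δ0 clk=1 a=1 b=0 c=0 h=1 j=0 g=1 d=1 e=0 f=0
t1.Δ1 clk=0 a=1 b=0 c=0 h=1 j=0 g=1 d=1 e=0 f=0
t2.Δ0 clk=0 a=1 b=0 c=0 h=1 j=0 g=1 d=1 e=0 f=0
t2.Δ1 clk=1 a=1 b=0 c=0 h=1 j=0 g=1 d=1 e=0 f=0
t2.Δ2 clk=1 a=0 b=0 c=0 h=1 j=0 g=1 d=1 e=1 f=0
t2.Δ3 clk=1 a=0 b=0 c=0 h=0 j=0 g=1 d=1 e=1 f=0
t3.Δ0 clk=1 a=0 b=0 c=0 h=0 j=0 g=1 d=1 e=1 f=0
t3.Δ1 clk=0 a=0 b=0 c=0 h=0 j=0 g=1 d=1 e=1 f=0
t4.Δ0 clk=0 a=0 b=0 c=0 h=0 j=0 g=1 d=1 e=1 f=0
t4.Δ1 clk=1 a=0 b=0 c=0 h=0 j=0 g=1 d=1 e=1 f=0
t4.Δ2 clk=1 a=1 b=0 c=0 h=0 j=0 g=1 d=1 e=0 f=0
t4.Δ3 clk=1 a=1 b=0 c=0 h=1 j=0 g=1 d=1 e=0 f=0
t5.Δ0 clk=1 a=1 b=0 c=0 h=1 j=0 g=1 d=1 e=0 f=0
t5.Δ1 clk=0 a=1 b=0 c=0 h=1 j=0 g=0 d=1 e=0 f=0
t5.Δ2 clk=0 a=1 b=0 c=0 h=1 j=0 g=0 d=0 e=0 f=0
t5.Δ3 clk=0 a=1 b=0 c=0 h=0 j=0 g=0 d=0 e=0 f=0
t6.Δ0 clk=0 a=1 b=0 c=0 h=0 j=0 g=0 d=0 e=0 f=0
t6.Δ1 clk=1 a=1 b=0 c=0 h=0 j=0 g=0 d=0 e=0 f=0
t6.Δ2 clk=1 a=0 b=0 c=0 h=0 j=0 g=0 d=0 e=0 f=0
t7.Δ0 clk=1 a=0 b=0 c=0 h=0 j=0 g=0 d=0 e=0 f=0
t7.Δ1 clk=0 a=0 b=0 c=0 h=0 j=0 g=0 d=0 e=0 f=0
t8.Δ0 clk=0 a=0 b=0 c=0 h=0 j=0 g=0 d=0 e=0 f=0
t8.Δ1 clk=1 a=0 b=0 c=0 h=0 j=0 g=0 d=0 e=0 f=0
t9.Δ0 clk=1 a=0 b=0 c=0 h=0 j=0 g=0 d=0 e=0 f=0
t9.Δ1 clk=0 a=0 b=0 c=0 h=0 j=0 g=0 d=0 e=0 f=0
t10.Δ0 clk=0 a=0 b=0 c=0 h=0 j=0 g=0 d=0 e=0 f=0
t10.Δ1 clk=1 a=0 b=0 c=0 h=0 j=0 g=0 d=0 e=0 f=0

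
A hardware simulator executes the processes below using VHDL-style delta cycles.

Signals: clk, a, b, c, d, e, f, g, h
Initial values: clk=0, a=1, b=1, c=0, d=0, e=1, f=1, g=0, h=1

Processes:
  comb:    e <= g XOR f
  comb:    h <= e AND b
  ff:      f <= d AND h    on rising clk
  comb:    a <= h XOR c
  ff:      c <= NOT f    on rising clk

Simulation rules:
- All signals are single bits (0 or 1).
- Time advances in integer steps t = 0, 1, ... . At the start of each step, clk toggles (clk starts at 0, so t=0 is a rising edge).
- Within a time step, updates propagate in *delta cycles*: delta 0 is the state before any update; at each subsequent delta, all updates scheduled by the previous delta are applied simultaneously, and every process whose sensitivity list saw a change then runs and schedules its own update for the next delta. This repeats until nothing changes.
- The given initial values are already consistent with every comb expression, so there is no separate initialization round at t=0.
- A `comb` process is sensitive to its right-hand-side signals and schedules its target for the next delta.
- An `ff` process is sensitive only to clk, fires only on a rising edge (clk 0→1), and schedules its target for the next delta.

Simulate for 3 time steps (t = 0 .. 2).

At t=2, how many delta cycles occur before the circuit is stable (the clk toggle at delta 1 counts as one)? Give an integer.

3

[bits: f,a,c,h,b,e,g,clk,d]
t=0: Δ0=110111000 Δ1=110111010 Δ2=010111010 Δ3=010110010 Δ4=010010010 Δ5=000010010 | 5Δ
t=1: Δ0=000010010 Δ1=000010000 | 1Δ
t=2: Δ0=000010000 Δ1=000010010 Δ2=001010010 Δ3=011010010 | 3Δ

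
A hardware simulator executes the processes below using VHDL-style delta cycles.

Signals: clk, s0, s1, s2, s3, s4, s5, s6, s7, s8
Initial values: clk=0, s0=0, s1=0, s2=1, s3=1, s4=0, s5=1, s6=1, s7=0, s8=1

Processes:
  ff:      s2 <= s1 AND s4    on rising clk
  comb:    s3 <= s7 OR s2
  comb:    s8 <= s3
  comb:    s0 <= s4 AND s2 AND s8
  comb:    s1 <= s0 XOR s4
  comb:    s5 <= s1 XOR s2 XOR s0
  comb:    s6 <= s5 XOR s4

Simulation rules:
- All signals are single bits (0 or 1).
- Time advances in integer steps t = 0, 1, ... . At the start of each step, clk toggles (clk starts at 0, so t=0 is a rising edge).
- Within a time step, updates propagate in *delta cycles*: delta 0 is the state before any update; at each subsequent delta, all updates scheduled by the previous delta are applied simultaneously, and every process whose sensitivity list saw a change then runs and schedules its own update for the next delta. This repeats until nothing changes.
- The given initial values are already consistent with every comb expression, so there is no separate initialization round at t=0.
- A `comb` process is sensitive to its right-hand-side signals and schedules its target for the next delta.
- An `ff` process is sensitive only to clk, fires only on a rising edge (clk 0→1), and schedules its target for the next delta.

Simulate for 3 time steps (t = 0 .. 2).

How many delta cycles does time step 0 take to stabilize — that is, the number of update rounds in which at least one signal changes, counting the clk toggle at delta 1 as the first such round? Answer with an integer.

4

[bits: s0,s6,s4,s3,s2,s7,s8,s5,clk,s1]
t=0: Δ0=0101101100 Δ1=0101101110 Δ2=0101001110 Δ3=0100001010 Δ4=0000000010 | 4Δ
t=1: Δ0=0000000010 Δ1=0000000000 | 1Δ
t=2: Δ0=0000000000 Δ1=0000000010 | 1Δ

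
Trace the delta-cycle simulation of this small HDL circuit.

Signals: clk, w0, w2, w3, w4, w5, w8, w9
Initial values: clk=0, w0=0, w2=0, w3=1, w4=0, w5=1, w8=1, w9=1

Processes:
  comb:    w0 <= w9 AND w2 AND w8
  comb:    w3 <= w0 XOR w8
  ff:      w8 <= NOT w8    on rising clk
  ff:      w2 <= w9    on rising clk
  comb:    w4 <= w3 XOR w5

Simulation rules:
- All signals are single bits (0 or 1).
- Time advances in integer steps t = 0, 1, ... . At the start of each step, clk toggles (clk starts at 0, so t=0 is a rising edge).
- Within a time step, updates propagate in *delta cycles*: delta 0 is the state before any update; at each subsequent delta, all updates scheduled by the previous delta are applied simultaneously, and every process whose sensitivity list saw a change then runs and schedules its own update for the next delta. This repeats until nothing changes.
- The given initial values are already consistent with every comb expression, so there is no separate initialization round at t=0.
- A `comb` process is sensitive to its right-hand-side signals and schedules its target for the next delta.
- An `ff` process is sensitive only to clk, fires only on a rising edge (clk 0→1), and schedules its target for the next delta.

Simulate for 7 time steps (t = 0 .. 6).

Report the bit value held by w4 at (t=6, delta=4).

0

[bits: w5,w3,w0,w8,clk,w4,w2,w9]
t=0: Δ0=11010001 Δ1=11011001 Δ2=11001011 Δ3=10001011 Δ4=10001111 | 4Δ
t=1: Δ0=10001111 Δ1=10000111 | 1Δ
t=2: Δ0=10000111 Δ1=10001111 Δ2=10011111 Δ3=11111111 Δ4=10111011 Δ5=10111111 | 5Δ
t=3: Δ0=10111111 Δ1=10110111 | 1Δ
t=4: Δ0=10110111 Δ1=10111111 Δ2=10101111 Δ3=11001111 Δ4=10001011 Δ5=10001111 | 5Δ
t=5: Δ0=10001111 Δ1=10000111 | 1Δ
t=6: Δ0=10000111 Δ1=10001111 Δ2=10011111 Δ3=11111111 Δ4=10111011 Δ5=10111111 | 5Δ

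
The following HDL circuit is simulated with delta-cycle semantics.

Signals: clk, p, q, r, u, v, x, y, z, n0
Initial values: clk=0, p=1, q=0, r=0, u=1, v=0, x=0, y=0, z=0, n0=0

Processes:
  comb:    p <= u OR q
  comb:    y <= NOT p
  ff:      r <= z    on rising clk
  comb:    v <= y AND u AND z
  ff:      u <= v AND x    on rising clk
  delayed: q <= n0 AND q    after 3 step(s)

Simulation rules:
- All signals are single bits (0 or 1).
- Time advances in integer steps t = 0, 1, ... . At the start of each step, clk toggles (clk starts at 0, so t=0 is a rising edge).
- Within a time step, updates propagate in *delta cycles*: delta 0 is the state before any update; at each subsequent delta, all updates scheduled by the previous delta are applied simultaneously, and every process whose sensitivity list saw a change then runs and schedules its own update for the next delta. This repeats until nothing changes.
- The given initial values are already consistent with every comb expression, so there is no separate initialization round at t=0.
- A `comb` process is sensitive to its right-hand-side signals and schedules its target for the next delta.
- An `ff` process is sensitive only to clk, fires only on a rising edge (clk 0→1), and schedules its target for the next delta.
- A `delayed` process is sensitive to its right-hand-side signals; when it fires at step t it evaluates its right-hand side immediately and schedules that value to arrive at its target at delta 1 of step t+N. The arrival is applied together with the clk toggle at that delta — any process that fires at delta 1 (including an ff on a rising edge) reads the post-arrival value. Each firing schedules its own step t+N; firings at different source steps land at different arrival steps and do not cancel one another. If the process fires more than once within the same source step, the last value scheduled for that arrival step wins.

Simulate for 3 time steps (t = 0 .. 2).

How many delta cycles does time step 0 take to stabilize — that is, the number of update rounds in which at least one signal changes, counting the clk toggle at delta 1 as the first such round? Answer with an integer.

t0.Δ0 v=0 x=0 q=0 clk=0 n0=0 u=1 p=1 r=0 y=0 z=0
t0.Δ1 v=0 x=0 q=0 clk=1 n0=0 u=1 p=1 r=0 y=0 z=0
t0.Δ2 v=0 x=0 q=0 clk=1 n0=0 u=0 p=1 r=0 y=0 z=0
t0.Δ3 v=0 x=0 q=0 clk=1 n0=0 u=0 p=0 r=0 y=0 z=0
t0.Δ4 v=0 x=0 q=0 clk=1 n0=0 u=0 p=0 r=0 y=1 z=0
t1.Δ0 v=0 x=0 q=0 clk=1 n0=0 u=0 p=0 r=0 y=1 z=0
t1.Δ1 v=0 x=0 q=0 clk=0 n0=0 u=0 p=0 r=0 y=1 z=0
t2.Δ0 v=0 x=0 q=0 clk=0 n0=0 u=0 p=0 r=0 y=1 z=0
t2.Δ1 v=0 x=0 q=0 clk=1 n0=0 u=0 p=0 r=0 y=1 z=0

4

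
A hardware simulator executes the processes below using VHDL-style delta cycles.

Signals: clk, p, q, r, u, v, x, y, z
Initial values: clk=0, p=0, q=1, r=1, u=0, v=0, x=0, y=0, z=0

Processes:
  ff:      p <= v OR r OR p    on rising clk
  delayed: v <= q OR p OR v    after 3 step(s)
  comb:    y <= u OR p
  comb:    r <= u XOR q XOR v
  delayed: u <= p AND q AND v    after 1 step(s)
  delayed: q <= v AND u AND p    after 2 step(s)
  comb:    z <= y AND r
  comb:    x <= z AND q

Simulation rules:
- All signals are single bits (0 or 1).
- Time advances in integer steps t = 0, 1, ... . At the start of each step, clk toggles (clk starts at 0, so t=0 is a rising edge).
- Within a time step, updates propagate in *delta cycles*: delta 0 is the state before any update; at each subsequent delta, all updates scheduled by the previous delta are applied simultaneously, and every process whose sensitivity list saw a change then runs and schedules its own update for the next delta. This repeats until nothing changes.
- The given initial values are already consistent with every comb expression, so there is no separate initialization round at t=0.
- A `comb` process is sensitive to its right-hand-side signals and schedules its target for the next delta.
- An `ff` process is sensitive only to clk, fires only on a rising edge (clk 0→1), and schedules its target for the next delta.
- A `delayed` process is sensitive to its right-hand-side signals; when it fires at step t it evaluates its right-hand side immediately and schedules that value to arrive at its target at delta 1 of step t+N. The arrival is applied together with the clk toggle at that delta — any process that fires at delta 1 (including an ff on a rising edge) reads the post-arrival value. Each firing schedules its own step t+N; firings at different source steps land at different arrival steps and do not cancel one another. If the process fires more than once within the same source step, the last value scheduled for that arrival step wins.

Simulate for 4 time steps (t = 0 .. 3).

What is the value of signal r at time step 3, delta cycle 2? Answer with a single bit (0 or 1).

1

t=0 Δ0: p=0 z=0 r=1 x=0 clk=0 q=1 v=0 y=0 u=0
  Δ1: clk:0→1
  Δ2: p:0→1
  Δ3: y:0→1
  Δ4: z:0→1
  Δ5: x:0→1
  (5Δ to stable)
t=1 Δ0: p=1 z=1 r=1 x=1 clk=1 q=1 v=0 y=1 u=0
  Δ1: clk:1→0
  (1Δ to stable)
t=2 Δ0: p=1 z=1 r=1 x=1 clk=0 q=1 v=0 y=1 u=0
  Δ1: clk:0→1, q:1→0
  Δ2: r:1→0, x:1→0
  Δ3: z:1→0
  (3Δ to stable)
t=3 Δ0: p=1 z=0 r=0 x=0 clk=1 q=0 v=0 y=1 u=0
  Δ1: clk:1→0, v:0→1
  Δ2: r:0→1
  Δ3: z:0→1
  (3Δ to stable)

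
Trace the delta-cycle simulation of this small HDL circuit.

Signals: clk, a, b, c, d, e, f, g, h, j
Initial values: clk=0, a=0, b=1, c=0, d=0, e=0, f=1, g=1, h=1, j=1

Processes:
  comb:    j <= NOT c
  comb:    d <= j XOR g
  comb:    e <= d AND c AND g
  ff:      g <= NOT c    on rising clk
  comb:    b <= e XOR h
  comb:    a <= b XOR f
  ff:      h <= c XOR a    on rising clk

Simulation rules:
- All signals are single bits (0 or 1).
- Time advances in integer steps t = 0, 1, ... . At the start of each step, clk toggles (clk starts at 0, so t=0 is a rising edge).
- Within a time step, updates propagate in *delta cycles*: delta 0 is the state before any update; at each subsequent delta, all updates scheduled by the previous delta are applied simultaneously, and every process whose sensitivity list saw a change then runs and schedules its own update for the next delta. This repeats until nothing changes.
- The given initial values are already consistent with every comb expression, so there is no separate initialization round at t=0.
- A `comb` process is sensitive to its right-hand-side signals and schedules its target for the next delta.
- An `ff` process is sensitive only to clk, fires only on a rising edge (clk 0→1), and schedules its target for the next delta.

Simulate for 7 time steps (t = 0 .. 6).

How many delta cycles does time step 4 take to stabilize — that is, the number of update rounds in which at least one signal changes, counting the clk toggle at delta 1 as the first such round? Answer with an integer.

4

t=0 Δ0: g=1 a=0 h=1 c=0 e=0 f=1 j=1 b=1 d=0 clk=0
  Δ1: clk:0→1
  Δ2: h:1→0
  Δ3: b:1→0
  Δ4: a:0→1
  (4Δ to stable)
t=1 Δ0: g=1 a=1 h=0 c=0 e=0 f=1 j=1 b=0 d=0 clk=1
  Δ1: clk:1→0
  (1Δ to stable)
t=2 Δ0: g=1 a=1 h=0 c=0 e=0 f=1 j=1 b=0 d=0 clk=0
  Δ1: clk:0→1
  Δ2: h:0→1
  Δ3: b:0→1
  Δ4: a:1→0
  (4Δ to stable)
t=3 Δ0: g=1 a=0 h=1 c=0 e=0 f=1 j=1 b=1 d=0 clk=1
  Δ1: clk:1→0
  (1Δ to stable)
t=4 Δ0: g=1 a=0 h=1 c=0 e=0 f=1 j=1 b=1 d=0 clk=0
  Δ1: clk:0→1
  Δ2: h:1→0
  Δ3: b:1→0
  Δ4: a:0→1
  (4Δ to stable)
t=5 Δ0: g=1 a=1 h=0 c=0 e=0 f=1 j=1 b=0 d=0 clk=1
  Δ1: clk:1→0
  (1Δ to stable)
t=6 Δ0: g=1 a=1 h=0 c=0 e=0 f=1 j=1 b=0 d=0 clk=0
  Δ1: clk:0→1
  Δ2: h:0→1
  Δ3: b:0→1
  Δ4: a:1→0
  (4Δ to stable)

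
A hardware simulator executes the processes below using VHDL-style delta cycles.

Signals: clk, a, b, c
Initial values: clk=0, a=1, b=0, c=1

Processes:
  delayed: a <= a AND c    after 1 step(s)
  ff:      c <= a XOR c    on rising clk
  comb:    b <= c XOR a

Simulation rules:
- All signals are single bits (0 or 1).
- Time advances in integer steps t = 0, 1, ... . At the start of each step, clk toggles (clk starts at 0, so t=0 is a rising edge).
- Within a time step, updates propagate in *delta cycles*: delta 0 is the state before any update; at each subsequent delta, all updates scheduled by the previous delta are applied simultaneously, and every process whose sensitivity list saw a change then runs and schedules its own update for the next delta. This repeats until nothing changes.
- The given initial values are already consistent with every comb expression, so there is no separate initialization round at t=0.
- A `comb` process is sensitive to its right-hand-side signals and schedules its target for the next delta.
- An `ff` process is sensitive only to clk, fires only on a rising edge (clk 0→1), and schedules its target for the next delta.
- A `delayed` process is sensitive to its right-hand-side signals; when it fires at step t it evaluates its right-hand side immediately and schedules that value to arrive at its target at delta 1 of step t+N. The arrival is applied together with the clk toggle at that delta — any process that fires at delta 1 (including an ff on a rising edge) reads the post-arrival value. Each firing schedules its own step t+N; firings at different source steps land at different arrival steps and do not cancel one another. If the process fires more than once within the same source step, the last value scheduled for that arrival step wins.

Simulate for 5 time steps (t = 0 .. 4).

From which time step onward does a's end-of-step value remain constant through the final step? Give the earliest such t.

1

t0.Δ0 clk=0 c=1 a=1 b=0
t0.Δ1 clk=1 c=1 a=1 b=0
t0.Δ2 clk=1 c=0 a=1 b=0
t0.Δ3 clk=1 c=0 a=1 b=1
t1.Δ0 clk=1 c=0 a=1 b=1
t1.Δ1 clk=0 c=0 a=0 b=1
t1.Δ2 clk=0 c=0 a=0 b=0
t2.Δ0 clk=0 c=0 a=0 b=0
t2.Δ1 clk=1 c=0 a=0 b=0
t3.Δ0 clk=1 c=0 a=0 b=0
t3.Δ1 clk=0 c=0 a=0 b=0
t4.Δ0 clk=0 c=0 a=0 b=0
t4.Δ1 clk=1 c=0 a=0 b=0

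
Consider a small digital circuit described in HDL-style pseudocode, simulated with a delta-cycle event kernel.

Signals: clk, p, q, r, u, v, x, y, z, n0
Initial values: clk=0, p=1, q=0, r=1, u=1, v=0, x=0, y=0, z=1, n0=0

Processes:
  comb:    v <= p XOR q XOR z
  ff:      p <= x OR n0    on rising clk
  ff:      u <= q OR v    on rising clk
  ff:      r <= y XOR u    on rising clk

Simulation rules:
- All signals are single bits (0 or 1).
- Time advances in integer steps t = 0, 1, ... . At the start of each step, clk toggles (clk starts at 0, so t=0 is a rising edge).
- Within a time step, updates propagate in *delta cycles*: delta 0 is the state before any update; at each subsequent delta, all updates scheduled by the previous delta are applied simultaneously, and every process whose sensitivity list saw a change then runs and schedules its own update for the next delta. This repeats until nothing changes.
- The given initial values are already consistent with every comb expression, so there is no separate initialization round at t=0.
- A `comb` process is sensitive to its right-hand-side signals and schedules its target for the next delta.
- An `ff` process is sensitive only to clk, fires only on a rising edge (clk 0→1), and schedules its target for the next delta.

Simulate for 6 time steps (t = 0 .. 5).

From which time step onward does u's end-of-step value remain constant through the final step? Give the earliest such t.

2

t=0 Δ0: p=1 v=0 y=0 n0=0 q=0 r=1 clk=0 z=1 x=0 u=1
  Δ1: clk:0→1
  Δ2: p:1→0, u:1→0
  Δ3: v:0→1
  (3Δ to stable)
t=1 Δ0: p=0 v=1 y=0 n0=0 q=0 r=1 clk=1 z=1 x=0 u=0
  Δ1: clk:1→0
  (1Δ to stable)
t=2 Δ0: p=0 v=1 y=0 n0=0 q=0 r=1 clk=0 z=1 x=0 u=0
  Δ1: clk:0→1
  Δ2: r:1→0, u:0→1
  (2Δ to stable)
t=3 Δ0: p=0 v=1 y=0 n0=0 q=0 r=0 clk=1 z=1 x=0 u=1
  Δ1: clk:1→0
  (1Δ to stable)
t=4 Δ0: p=0 v=1 y=0 n0=0 q=0 r=0 clk=0 z=1 x=0 u=1
  Δ1: clk:0→1
  Δ2: r:0→1
  (2Δ to stable)
t=5 Δ0: p=0 v=1 y=0 n0=0 q=0 r=1 clk=1 z=1 x=0 u=1
  Δ1: clk:1→0
  (1Δ to stable)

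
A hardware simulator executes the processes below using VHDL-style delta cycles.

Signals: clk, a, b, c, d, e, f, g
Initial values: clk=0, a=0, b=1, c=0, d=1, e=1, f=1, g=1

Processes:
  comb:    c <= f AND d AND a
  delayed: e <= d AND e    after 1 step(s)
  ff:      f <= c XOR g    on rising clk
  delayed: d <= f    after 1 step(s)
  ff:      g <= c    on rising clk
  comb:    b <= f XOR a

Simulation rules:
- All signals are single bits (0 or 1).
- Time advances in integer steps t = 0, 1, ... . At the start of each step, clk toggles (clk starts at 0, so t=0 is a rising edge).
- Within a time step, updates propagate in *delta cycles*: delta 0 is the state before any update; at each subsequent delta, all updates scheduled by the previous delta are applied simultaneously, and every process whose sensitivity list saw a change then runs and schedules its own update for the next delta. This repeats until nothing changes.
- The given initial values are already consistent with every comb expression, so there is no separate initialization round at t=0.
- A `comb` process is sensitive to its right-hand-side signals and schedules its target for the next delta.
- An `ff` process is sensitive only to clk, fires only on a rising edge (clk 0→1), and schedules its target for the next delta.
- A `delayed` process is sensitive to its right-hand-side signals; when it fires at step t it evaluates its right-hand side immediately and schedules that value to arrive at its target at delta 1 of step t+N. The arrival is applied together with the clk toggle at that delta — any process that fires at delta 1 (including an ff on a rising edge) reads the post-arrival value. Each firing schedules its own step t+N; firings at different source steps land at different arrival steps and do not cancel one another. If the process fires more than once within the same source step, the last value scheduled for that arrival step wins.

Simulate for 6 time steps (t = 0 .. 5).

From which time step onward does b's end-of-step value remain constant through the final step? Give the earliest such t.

2

t=0 Δ0: e=1 d=1 c=0 g=1 a=0 b=1 f=1 clk=0
  Δ1: clk:0→1
  Δ2: g:1→0
  (2Δ to stable)
t=1 Δ0: e=1 d=1 c=0 g=0 a=0 b=1 f=1 clk=1
  Δ1: clk:1→0
  (1Δ to stable)
t=2 Δ0: e=1 d=1 c=0 g=0 a=0 b=1 f=1 clk=0
  Δ1: clk:0→1
  Δ2: f:1→0
  Δ3: b:1→0
  (3Δ to stable)
t=3 Δ0: e=1 d=1 c=0 g=0 a=0 b=0 f=0 clk=1
  Δ1: d:1→0, clk:1→0
  (1Δ to stable)
t=4 Δ0: e=1 d=0 c=0 g=0 a=0 b=0 f=0 clk=0
  Δ1: e:1→0, clk:0→1
  (1Δ to stable)
t=5 Δ0: e=0 d=0 c=0 g=0 a=0 b=0 f=0 clk=1
  Δ1: clk:1→0
  (1Δ to stable)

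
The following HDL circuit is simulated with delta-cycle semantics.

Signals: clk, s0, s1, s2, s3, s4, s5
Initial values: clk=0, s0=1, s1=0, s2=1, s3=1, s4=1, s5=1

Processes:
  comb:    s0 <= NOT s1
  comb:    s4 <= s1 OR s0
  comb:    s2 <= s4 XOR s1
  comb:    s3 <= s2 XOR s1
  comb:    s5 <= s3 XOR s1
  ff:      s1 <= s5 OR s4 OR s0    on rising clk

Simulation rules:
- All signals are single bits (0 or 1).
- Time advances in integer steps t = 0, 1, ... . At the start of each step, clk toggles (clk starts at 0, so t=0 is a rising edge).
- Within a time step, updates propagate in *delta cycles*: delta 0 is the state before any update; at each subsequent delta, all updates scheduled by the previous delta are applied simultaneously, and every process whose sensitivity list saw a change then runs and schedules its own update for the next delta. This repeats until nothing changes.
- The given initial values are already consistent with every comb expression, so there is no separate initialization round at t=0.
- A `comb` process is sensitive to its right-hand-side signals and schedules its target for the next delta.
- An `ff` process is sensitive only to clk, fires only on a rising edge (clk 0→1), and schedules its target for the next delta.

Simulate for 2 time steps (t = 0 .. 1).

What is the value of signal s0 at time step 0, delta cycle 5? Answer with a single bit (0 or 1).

0

[bits: s3,s5,s4,s0,s1,clk,s2]
t=0: Δ0=1111001 Δ1=1111011 Δ2=1111111 Δ3=0010110 Δ4=1110110 Δ5=1010110 | 5Δ
t=1: Δ0=1010110 Δ1=1010100 | 1Δ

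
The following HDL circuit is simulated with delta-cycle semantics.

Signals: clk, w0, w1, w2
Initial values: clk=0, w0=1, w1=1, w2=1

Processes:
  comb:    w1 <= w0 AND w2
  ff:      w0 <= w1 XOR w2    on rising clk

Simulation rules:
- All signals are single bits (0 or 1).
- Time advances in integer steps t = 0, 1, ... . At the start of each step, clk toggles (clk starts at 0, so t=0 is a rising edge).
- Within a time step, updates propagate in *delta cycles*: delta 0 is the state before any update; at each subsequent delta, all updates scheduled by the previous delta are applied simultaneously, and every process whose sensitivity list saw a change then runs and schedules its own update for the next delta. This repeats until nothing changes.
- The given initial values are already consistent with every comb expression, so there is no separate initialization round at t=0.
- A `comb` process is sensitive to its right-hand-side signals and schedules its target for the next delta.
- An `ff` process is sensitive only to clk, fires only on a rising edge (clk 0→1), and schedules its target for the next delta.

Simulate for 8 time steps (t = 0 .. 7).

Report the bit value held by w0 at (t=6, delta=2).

t=0 Δ0: w0=1 w1=1 clk=0 w2=1
  Δ1: clk:0→1
  Δ2: w0:1→0
  Δ3: w1:1→0
  (3Δ to stable)
t=1 Δ0: w0=0 w1=0 clk=1 w2=1
  Δ1: clk:1→0
  (1Δ to stable)
t=2 Δ0: w0=0 w1=0 clk=0 w2=1
  Δ1: clk:0→1
  Δ2: w0:0→1
  Δ3: w1:0→1
  (3Δ to stable)
t=3 Δ0: w0=1 w1=1 clk=1 w2=1
  Δ1: clk:1→0
  (1Δ to stable)
t=4 Δ0: w0=1 w1=1 clk=0 w2=1
  Δ1: clk:0→1
  Δ2: w0:1→0
  Δ3: w1:1→0
  (3Δ to stable)
t=5 Δ0: w0=0 w1=0 clk=1 w2=1
  Δ1: clk:1→0
  (1Δ to stable)
t=6 Δ0: w0=0 w1=0 clk=0 w2=1
  Δ1: clk:0→1
  Δ2: w0:0→1
  Δ3: w1:0→1
  (3Δ to stable)
t=7 Δ0: w0=1 w1=1 clk=1 w2=1
  Δ1: clk:1→0
  (1Δ to stable)

1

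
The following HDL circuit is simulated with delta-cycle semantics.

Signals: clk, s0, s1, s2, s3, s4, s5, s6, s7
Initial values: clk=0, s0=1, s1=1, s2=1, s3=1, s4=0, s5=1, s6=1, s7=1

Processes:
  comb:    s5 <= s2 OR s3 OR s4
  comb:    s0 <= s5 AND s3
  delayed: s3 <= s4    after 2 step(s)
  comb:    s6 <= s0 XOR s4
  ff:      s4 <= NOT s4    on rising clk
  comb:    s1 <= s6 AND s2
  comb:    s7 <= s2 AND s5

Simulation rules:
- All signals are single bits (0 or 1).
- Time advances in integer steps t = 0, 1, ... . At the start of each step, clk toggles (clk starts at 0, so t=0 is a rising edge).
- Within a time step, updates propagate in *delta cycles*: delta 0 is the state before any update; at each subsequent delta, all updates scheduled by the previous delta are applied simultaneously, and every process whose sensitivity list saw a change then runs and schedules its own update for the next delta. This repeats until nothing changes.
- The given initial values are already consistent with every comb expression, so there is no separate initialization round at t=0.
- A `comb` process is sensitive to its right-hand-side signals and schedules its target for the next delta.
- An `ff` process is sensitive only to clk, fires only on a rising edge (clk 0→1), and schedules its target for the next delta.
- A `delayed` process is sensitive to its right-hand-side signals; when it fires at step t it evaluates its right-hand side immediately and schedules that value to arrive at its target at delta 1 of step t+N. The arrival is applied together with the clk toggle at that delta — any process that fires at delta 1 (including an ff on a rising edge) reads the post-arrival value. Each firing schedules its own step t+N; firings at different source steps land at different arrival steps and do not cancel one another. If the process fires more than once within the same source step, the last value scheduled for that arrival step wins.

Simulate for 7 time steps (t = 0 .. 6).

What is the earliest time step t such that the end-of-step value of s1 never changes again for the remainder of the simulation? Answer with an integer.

2

[bits: s4,s1,s3,clk,s7,s2,s0,s5,s6]
t=0: Δ0=011011111 Δ1=011111111 Δ2=111111111 Δ3=111111110 Δ4=101111110 | 4Δ
t=1: Δ0=101111110 Δ1=101011110 | 1Δ
t=2: Δ0=101011110 Δ1=101111110 Δ2=001111110 Δ3=001111111 Δ4=011111111 | 4Δ
t=3: Δ0=011111111 Δ1=011011111 | 1Δ
t=4: Δ0=011011111 Δ1=010111111 Δ2=110111011 | 2Δ
t=5: Δ0=110111011 Δ1=110011011 | 1Δ
t=6: Δ0=110011011 Δ1=111111011 Δ2=011111111 | 2Δ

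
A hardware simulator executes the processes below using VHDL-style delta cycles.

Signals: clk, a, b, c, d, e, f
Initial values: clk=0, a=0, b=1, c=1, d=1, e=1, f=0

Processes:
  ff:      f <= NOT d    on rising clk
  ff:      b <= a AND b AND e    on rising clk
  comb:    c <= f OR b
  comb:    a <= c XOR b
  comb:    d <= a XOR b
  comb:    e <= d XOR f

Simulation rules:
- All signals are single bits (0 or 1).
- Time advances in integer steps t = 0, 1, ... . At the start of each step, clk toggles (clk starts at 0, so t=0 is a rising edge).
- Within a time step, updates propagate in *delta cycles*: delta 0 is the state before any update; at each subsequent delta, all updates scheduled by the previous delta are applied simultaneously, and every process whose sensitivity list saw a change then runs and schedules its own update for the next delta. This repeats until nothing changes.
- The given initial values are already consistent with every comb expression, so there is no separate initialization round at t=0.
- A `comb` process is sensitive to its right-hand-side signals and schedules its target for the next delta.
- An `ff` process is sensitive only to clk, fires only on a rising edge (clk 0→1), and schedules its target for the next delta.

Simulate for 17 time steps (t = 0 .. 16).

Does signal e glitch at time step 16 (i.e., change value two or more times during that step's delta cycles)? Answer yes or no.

t=0 Δ0: b=1 d=1 clk=0 c=1 f=0 a=0 e=1
  Δ1: clk:0→1
  Δ2: b:1→0
  Δ3: d:1→0, c:1→0, a:0→1
  Δ4: d:0→1, a:1→0, e:1→0
  Δ5: d:1→0, e:0→1
  Δ6: e:1→0
  (6Δ to stable)
t=1 Δ0: b=0 d=0 clk=1 c=0 f=0 a=0 e=0
  Δ1: clk:1→0
  (1Δ to stable)
t=2 Δ0: b=0 d=0 clk=0 c=0 f=0 a=0 e=0
  Δ1: clk:0→1
  Δ2: f:0→1
  Δ3: c:0→1, e:0→1
  Δ4: a:0→1
  Δ5: d:0→1
  Δ6: e:1→0
  (6Δ to stable)
t=3 Δ0: b=0 d=1 clk=1 c=1 f=1 a=1 e=0
  Δ1: clk:1→0
  (1Δ to stable)
t=4 Δ0: b=0 d=1 clk=0 c=1 f=1 a=1 e=0
  Δ1: clk:0→1
  Δ2: f:1→0
  Δ3: c:1→0, e:0→1
  Δ4: a:1→0
  Δ5: d:1→0
  Δ6: e:1→0
  (6Δ to stable)
t=5 Δ0: b=0 d=0 clk=1 c=0 f=0 a=0 e=0
  Δ1: clk:1→0
  (1Δ to stable)
t=6 Δ0: b=0 d=0 clk=0 c=0 f=0 a=0 e=0
  Δ1: clk:0→1
  Δ2: f:0→1
  Δ3: c:0→1, e:0→1
  Δ4: a:0→1
  Δ5: d:0→1
  Δ6: e:1→0
  (6Δ to stable)
t=7 Δ0: b=0 d=1 clk=1 c=1 f=1 a=1 e=0
  Δ1: clk:1→0
  (1Δ to stable)
t=8 Δ0: b=0 d=1 clk=0 c=1 f=1 a=1 e=0
  Δ1: clk:0→1
  Δ2: f:1→0
  Δ3: c:1→0, e:0→1
  Δ4: a:1→0
  Δ5: d:1→0
  Δ6: e:1→0
  (6Δ to stable)
t=9 Δ0: b=0 d=0 clk=1 c=0 f=0 a=0 e=0
  Δ1: clk:1→0
  (1Δ to stable)
t=10 Δ0: b=0 d=0 clk=0 c=0 f=0 a=0 e=0
  Δ1: clk:0→1
  Δ2: f:0→1
  Δ3: c:0→1, e:0→1
  Δ4: a:0→1
  Δ5: d:0→1
  Δ6: e:1→0
  (6Δ to stable)
t=11 Δ0: b=0 d=1 clk=1 c=1 f=1 a=1 e=0
  Δ1: clk:1→0
  (1Δ to stable)
t=12 Δ0: b=0 d=1 clk=0 c=1 f=1 a=1 e=0
  Δ1: clk:0→1
  Δ2: f:1→0
  Δ3: c:1→0, e:0→1
  Δ4: a:1→0
  Δ5: d:1→0
  Δ6: e:1→0
  (6Δ to stable)
t=13 Δ0: b=0 d=0 clk=1 c=0 f=0 a=0 e=0
  Δ1: clk:1→0
  (1Δ to stable)
t=14 Δ0: b=0 d=0 clk=0 c=0 f=0 a=0 e=0
  Δ1: clk:0→1
  Δ2: f:0→1
  Δ3: c:0→1, e:0→1
  Δ4: a:0→1
  Δ5: d:0→1
  Δ6: e:1→0
  (6Δ to stable)
t=15 Δ0: b=0 d=1 clk=1 c=1 f=1 a=1 e=0
  Δ1: clk:1→0
  (1Δ to stable)
t=16 Δ0: b=0 d=1 clk=0 c=1 f=1 a=1 e=0
  Δ1: clk:0→1
  Δ2: f:1→0
  Δ3: c:1→0, e:0→1
  Δ4: a:1→0
  Δ5: d:1→0
  Δ6: e:1→0
  (6Δ to stable)

yes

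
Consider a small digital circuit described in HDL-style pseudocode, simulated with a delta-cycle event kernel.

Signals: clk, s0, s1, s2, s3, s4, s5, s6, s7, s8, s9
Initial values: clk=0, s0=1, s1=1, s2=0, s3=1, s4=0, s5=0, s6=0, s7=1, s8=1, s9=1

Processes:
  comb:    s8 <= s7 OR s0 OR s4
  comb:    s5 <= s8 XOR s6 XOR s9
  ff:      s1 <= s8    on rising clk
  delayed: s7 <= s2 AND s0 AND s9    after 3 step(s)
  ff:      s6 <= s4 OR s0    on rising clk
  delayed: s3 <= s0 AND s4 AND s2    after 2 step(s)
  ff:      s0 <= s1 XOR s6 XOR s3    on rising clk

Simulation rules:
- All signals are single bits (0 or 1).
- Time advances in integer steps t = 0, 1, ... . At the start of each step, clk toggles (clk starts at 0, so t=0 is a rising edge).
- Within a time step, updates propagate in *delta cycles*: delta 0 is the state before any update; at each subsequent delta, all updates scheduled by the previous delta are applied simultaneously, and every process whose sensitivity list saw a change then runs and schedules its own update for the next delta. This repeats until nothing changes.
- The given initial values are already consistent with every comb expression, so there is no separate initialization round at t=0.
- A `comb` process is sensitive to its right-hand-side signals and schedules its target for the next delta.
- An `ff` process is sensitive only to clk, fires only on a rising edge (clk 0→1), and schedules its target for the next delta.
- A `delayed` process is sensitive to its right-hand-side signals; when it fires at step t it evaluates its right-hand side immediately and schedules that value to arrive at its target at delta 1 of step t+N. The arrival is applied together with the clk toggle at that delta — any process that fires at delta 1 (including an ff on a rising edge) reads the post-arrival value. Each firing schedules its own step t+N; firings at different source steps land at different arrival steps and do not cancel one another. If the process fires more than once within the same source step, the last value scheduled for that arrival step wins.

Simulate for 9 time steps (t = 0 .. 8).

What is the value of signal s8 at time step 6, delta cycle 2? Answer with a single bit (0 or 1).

1

t0.Δ0 s8=1 s0=1 s3=1 clk=0 s5=0 s2=0 s7=1 s1=1 s6=0 s9=1 s4=0
t0.Δ1 s8=1 s0=1 s3=1 clk=1 s5=0 s2=0 s7=1 s1=1 s6=0 s9=1 s4=0
t0.Δ2 s8=1 s0=0 s3=1 clk=1 s5=0 s2=0 s7=1 s1=1 s6=1 s9=1 s4=0
t0.Δ3 s8=1 s0=0 s3=1 clk=1 s5=1 s2=0 s7=1 s1=1 s6=1 s9=1 s4=0
t1.Δ0 s8=1 s0=0 s3=1 clk=1 s5=1 s2=0 s7=1 s1=1 s6=1 s9=1 s4=0
t1.Δ1 s8=1 s0=0 s3=1 clk=0 s5=1 s2=0 s7=1 s1=1 s6=1 s9=1 s4=0
t2.Δ0 s8=1 s0=0 s3=1 clk=0 s5=1 s2=0 s7=1 s1=1 s6=1 s9=1 s4=0
t2.Δ1 s8=1 s0=0 s3=0 clk=1 s5=1 s2=0 s7=1 s1=1 s6=1 s9=1 s4=0
t2.Δ2 s8=1 s0=0 s3=0 clk=1 s5=1 s2=0 s7=1 s1=1 s6=0 s9=1 s4=0
t2.Δ3 s8=1 s0=0 s3=0 clk=1 s5=0 s2=0 s7=1 s1=1 s6=0 s9=1 s4=0
t3.Δ0 s8=1 s0=0 s3=0 clk=1 s5=0 s2=0 s7=1 s1=1 s6=0 s9=1 s4=0
t3.Δ1 s8=1 s0=0 s3=0 clk=0 s5=0 s2=0 s7=0 s1=1 s6=0 s9=1 s4=0
t3.Δ2 s8=0 s0=0 s3=0 clk=0 s5=0 s2=0 s7=0 s1=1 s6=0 s9=1 s4=0
t3.Δ3 s8=0 s0=0 s3=0 clk=0 s5=1 s2=0 s7=0 s1=1 s6=0 s9=1 s4=0
t4.Δ0 s8=0 s0=0 s3=0 clk=0 s5=1 s2=0 s7=0 s1=1 s6=0 s9=1 s4=0
t4.Δ1 s8=0 s0=0 s3=0 clk=1 s5=1 s2=0 s7=0 s1=1 s6=0 s9=1 s4=0
t4.Δ2 s8=0 s0=1 s3=0 clk=1 s5=1 s2=0 s7=0 s1=0 s6=0 s9=1 s4=0
t4.Δ3 s8=1 s0=1 s3=0 clk=1 s5=1 s2=0 s7=0 s1=0 s6=0 s9=1 s4=0
t4.Δ4 s8=1 s0=1 s3=0 clk=1 s5=0 s2=0 s7=0 s1=0 s6=0 s9=1 s4=0
t5.Δ0 s8=1 s0=1 s3=0 clk=1 s5=0 s2=0 s7=0 s1=0 s6=0 s9=1 s4=0
t5.Δ1 s8=1 s0=1 s3=0 clk=0 s5=0 s2=0 s7=0 s1=0 s6=0 s9=1 s4=0
t6.Δ0 s8=1 s0=1 s3=0 clk=0 s5=0 s2=0 s7=0 s1=0 s6=0 s9=1 s4=0
t6.Δ1 s8=1 s0=1 s3=0 clk=1 s5=0 s2=0 s7=0 s1=0 s6=0 s9=1 s4=0
t6.Δ2 s8=1 s0=0 s3=0 clk=1 s5=0 s2=0 s7=0 s1=1 s6=1 s9=1 s4=0
t6.Δ3 s8=0 s0=0 s3=0 clk=1 s5=1 s2=0 s7=0 s1=1 s6=1 s9=1 s4=0
t6.Δ4 s8=0 s0=0 s3=0 clk=1 s5=0 s2=0 s7=0 s1=1 s6=1 s9=1 s4=0
t7.Δ0 s8=0 s0=0 s3=0 clk=1 s5=0 s2=0 s7=0 s1=1 s6=1 s9=1 s4=0
t7.Δ1 s8=0 s0=0 s3=0 clk=0 s5=0 s2=0 s7=0 s1=1 s6=1 s9=1 s4=0
t8.Δ0 s8=0 s0=0 s3=0 clk=0 s5=0 s2=0 s7=0 s1=1 s6=1 s9=1 s4=0
t8.Δ1 s8=0 s0=0 s3=0 clk=1 s5=0 s2=0 s7=0 s1=1 s6=1 s9=1 s4=0
t8.Δ2 s8=0 s0=0 s3=0 clk=1 s5=0 s2=0 s7=0 s1=0 s6=0 s9=1 s4=0
t8.Δ3 s8=0 s0=0 s3=0 clk=1 s5=1 s2=0 s7=0 s1=0 s6=0 s9=1 s4=0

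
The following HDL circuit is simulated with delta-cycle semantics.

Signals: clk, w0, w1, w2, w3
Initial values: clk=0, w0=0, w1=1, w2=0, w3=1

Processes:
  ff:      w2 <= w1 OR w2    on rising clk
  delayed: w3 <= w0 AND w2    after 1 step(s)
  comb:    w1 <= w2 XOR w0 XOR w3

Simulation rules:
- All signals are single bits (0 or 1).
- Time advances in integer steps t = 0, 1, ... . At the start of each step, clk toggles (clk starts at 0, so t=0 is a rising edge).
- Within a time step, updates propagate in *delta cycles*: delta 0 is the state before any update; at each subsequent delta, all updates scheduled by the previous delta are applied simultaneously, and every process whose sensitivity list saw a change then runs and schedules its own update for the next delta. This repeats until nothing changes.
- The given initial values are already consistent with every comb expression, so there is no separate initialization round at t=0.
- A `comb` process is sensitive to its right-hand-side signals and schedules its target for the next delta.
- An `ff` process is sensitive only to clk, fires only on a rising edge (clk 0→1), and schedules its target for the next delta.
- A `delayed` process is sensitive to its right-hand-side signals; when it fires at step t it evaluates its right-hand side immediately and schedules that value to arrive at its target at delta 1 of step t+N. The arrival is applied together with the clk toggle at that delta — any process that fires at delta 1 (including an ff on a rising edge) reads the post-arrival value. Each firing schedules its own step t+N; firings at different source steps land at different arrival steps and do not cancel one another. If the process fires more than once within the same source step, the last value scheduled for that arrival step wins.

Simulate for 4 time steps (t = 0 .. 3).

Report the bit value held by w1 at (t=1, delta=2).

1

t0.Δ0 w1=1 clk=0 w2=0 w3=1 w0=0
t0.Δ1 w1=1 clk=1 w2=0 w3=1 w0=0
t0.Δ2 w1=1 clk=1 w2=1 w3=1 w0=0
t0.Δ3 w1=0 clk=1 w2=1 w3=1 w0=0
t1.Δ0 w1=0 clk=1 w2=1 w3=1 w0=0
t1.Δ1 w1=0 clk=0 w2=1 w3=0 w0=0
t1.Δ2 w1=1 clk=0 w2=1 w3=0 w0=0
t2.Δ0 w1=1 clk=0 w2=1 w3=0 w0=0
t2.Δ1 w1=1 clk=1 w2=1 w3=0 w0=0
t3.Δ0 w1=1 clk=1 w2=1 w3=0 w0=0
t3.Δ1 w1=1 clk=0 w2=1 w3=0 w0=0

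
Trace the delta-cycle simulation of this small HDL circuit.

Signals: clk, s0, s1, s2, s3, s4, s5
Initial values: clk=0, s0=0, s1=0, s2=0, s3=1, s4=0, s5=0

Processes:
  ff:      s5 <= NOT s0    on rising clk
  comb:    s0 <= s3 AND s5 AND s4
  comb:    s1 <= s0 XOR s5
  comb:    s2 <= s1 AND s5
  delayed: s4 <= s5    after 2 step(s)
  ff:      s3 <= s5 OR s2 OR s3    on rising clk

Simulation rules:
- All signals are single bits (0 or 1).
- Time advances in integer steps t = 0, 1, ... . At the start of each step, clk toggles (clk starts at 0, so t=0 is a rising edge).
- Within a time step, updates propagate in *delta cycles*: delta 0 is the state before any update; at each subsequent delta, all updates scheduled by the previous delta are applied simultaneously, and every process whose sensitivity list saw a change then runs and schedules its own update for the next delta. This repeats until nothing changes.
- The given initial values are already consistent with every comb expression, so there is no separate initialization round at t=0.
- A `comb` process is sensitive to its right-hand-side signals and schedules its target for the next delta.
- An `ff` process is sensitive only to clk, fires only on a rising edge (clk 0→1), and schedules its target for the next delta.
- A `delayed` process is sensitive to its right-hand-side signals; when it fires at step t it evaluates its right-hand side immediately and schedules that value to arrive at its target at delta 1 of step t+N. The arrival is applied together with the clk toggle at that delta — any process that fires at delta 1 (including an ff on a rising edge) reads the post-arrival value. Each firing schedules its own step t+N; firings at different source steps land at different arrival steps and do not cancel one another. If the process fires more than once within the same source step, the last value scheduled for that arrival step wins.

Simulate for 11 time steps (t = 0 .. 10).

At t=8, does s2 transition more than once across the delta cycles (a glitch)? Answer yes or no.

t0.Δ0 s4=0 s1=0 clk=0 s5=0 s0=0 s3=1 s2=0
t0.Δ1 s4=0 s1=0 clk=1 s5=0 s0=0 s3=1 s2=0
t0.Δ2 s4=0 s1=0 clk=1 s5=1 s0=0 s3=1 s2=0
t0.Δ3 s4=0 s1=1 clk=1 s5=1 s0=0 s3=1 s2=0
t0.Δ4 s4=0 s1=1 clk=1 s5=1 s0=0 s3=1 s2=1
t1.Δ0 s4=0 s1=1 clk=1 s5=1 s0=0 s3=1 s2=1
t1.Δ1 s4=0 s1=1 clk=0 s5=1 s0=0 s3=1 s2=1
t2.Δ0 s4=0 s1=1 clk=0 s5=1 s0=0 s3=1 s2=1
t2.Δ1 s4=1 s1=1 clk=1 s5=1 s0=0 s3=1 s2=1
t2.Δ2 s4=1 s1=1 clk=1 s5=1 s0=1 s3=1 s2=1
t2.Δ3 s4=1 s1=0 clk=1 s5=1 s0=1 s3=1 s2=1
t2.Δ4 s4=1 s1=0 clk=1 s5=1 s0=1 s3=1 s2=0
t3.Δ0 s4=1 s1=0 clk=1 s5=1 s0=1 s3=1 s2=0
t3.Δ1 s4=1 s1=0 clk=0 s5=1 s0=1 s3=1 s2=0
t4.Δ0 s4=1 s1=0 clk=0 s5=1 s0=1 s3=1 s2=0
t4.Δ1 s4=1 s1=0 clk=1 s5=1 s0=1 s3=1 s2=0
t4.Δ2 s4=1 s1=0 clk=1 s5=0 s0=1 s3=1 s2=0
t4.Δ3 s4=1 s1=1 clk=1 s5=0 s0=0 s3=1 s2=0
t4.Δ4 s4=1 s1=0 clk=1 s5=0 s0=0 s3=1 s2=0
t5.Δ0 s4=1 s1=0 clk=1 s5=0 s0=0 s3=1 s2=0
t5.Δ1 s4=1 s1=0 clk=0 s5=0 s0=0 s3=1 s2=0
t6.Δ0 s4=1 s1=0 clk=0 s5=0 s0=0 s3=1 s2=0
t6.Δ1 s4=0 s1=0 clk=1 s5=0 s0=0 s3=1 s2=0
t6.Δ2 s4=0 s1=0 clk=1 s5=1 s0=0 s3=1 s2=0
t6.Δ3 s4=0 s1=1 clk=1 s5=1 s0=0 s3=1 s2=0
t6.Δ4 s4=0 s1=1 clk=1 s5=1 s0=0 s3=1 s2=1
t7.Δ0 s4=0 s1=1 clk=1 s5=1 s0=0 s3=1 s2=1
t7.Δ1 s4=0 s1=1 clk=0 s5=1 s0=0 s3=1 s2=1
t8.Δ0 s4=0 s1=1 clk=0 s5=1 s0=0 s3=1 s2=1
t8.Δ1 s4=1 s1=1 clk=1 s5=1 s0=0 s3=1 s2=1
t8.Δ2 s4=1 s1=1 clk=1 s5=1 s0=1 s3=1 s2=1
t8.Δ3 s4=1 s1=0 clk=1 s5=1 s0=1 s3=1 s2=1
t8.Δ4 s4=1 s1=0 clk=1 s5=1 s0=1 s3=1 s2=0
t9.Δ0 s4=1 s1=0 clk=1 s5=1 s0=1 s3=1 s2=0
t9.Δ1 s4=1 s1=0 clk=0 s5=1 s0=1 s3=1 s2=0
t10.Δ0 s4=1 s1=0 clk=0 s5=1 s0=1 s3=1 s2=0
t10.Δ1 s4=1 s1=0 clk=1 s5=1 s0=1 s3=1 s2=0
t10.Δ2 s4=1 s1=0 clk=1 s5=0 s0=1 s3=1 s2=0
t10.Δ3 s4=1 s1=1 clk=1 s5=0 s0=0 s3=1 s2=0
t10.Δ4 s4=1 s1=0 clk=1 s5=0 s0=0 s3=1 s2=0

no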